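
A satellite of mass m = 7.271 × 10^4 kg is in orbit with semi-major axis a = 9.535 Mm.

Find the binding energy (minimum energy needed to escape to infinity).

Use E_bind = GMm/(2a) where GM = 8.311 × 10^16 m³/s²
a = 9.535 Mm = 9.535 × 10^6 m
GM = 8.311 × 10^16 m³/s²
m = 7.271 × 10^4 kg
GMm = 8.311 × 10^16 × 72710 = 6.04293 × 10^21 m³·kg/s²
2a = 1.907 × 10^7 m
E_bind = GMm/(2a) = 3.16881 × 10^14 J ≈ 316.9 TJ

Final answer: 316.9 TJ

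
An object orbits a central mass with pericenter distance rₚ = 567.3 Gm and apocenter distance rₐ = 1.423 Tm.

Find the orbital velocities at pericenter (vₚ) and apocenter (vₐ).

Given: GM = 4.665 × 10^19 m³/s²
rₚ = 567.3 Gm = 5.673 × 10^11 m
rₐ = 1.423 Tm = 1.423 × 10^12 m
GM = 4.665 × 10^19 m³/s²
a = (rₚ + rₐ)/2 = 9.9515 × 10^11 m
Vis-viva: v² = GM (2/r − 1/a)
vₚ² = 4.665 × 10^19 × (3.52547 × 10^-12 − 1.00487 × 10^-12) = 1.17586 × 10^8 m²/s²
vₚ = 10843.7 m/s ≈ 10.84 km/s
vₐ² = 4.665 × 10^19 × (1.40548 × 10^-12 − 1.00487 × 10^-12) = 1.86884 × 10^7 m²/s²
vₐ = 4323 m/s ≈ 4.323 km/s

Final answer: vₚ = 10.84 km/s, vₐ = 4.323 km/s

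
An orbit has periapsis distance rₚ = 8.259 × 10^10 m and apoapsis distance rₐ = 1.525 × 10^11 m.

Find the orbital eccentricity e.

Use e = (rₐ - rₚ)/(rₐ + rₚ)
rₚ = 8.259 × 10^10 m
rₐ = 1.525 × 10^11 m
rₐ − rₚ = 6.991 × 10^10 m
rₐ + rₚ = 2.3509 × 10^11 m
e = (rₐ − rₚ)/(rₐ + rₚ) = 0.297375

Final answer: e = 0.2974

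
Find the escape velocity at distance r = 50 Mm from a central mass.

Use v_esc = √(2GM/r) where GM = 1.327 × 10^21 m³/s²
r = 50 Mm = 5 × 10^7 m
GM = 1.327 × 10^21 m³/s²
2GM/r = 2 × (1.327 × 10^21) / (5 × 10^7) = 5.308 × 10^13 m²/s²
v_esc = √(2GM/r) = 7.2856 × 10^6 m/s ≈ 7286 km/s

Final answer: 7286 km/s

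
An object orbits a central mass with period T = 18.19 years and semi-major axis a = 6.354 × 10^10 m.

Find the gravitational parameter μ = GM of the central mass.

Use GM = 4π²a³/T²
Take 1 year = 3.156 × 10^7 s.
T = 18.19 years = 5.74076 × 10^8 s
a = 6.354 × 10^10 m
a³ = 2.56532 × 10^32 m³
T² = 3.29564 × 10^17 s²
GM = 4π² × (2.56532 × 10^32) / (3.29564 × 10^17) = 3.073 × 10^16 m³/s²
GM ≈ 3.073 × 10^16 m³/s²

Final answer: GM = 3.073 × 10^16 m³/s²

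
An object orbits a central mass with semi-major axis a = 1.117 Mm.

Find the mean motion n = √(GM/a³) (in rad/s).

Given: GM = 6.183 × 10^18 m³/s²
a = 1.117 Mm = 1.117 × 10^6 m
GM = 6.183 × 10^18 m³/s²
a³ = 1.39367 × 10^18 m³
GM/a³ = (6.183 × 10^18) / (1.39367 × 10^18) = 4.43649 s⁻²
n = √(GM/a³) = 2.1063 rad/s ≈ 2.106 rad/s

Final answer: n = 2.106 rad/s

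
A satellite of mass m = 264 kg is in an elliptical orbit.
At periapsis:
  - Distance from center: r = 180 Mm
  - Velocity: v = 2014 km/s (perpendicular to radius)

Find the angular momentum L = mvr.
r = 180 Mm = 1.8 × 10^8 m
v = 2014 km/s = 2.014 × 10^6 m/s
vr = 2.014 × 10^6 × 1.8 × 10^8 = 3.6252 × 10^14 m²/s
L = m × vr = 264 × 3.6252 × 10^14 = 9.57053 × 10^16 kg·m²/s ≈ 9.571 × 10^16 kg·m²/s

Final answer: L = 9.571 × 10^16 kg·m²/s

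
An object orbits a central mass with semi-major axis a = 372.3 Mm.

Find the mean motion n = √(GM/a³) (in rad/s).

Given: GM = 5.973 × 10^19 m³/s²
a = 372.3 Mm = 3.723 × 10^8 m
GM = 5.973 × 10^19 m³/s²
a³ = 5.16035 × 10^25 m³
GM/a³ = (5.973 × 10^19) / (5.16035 × 10^25) = 1.15748 × 10^-6 s⁻²
n = √(GM/a³) = 0.00107586 rad/s ≈ 0.001076 rad/s

Final answer: n = 0.001076 rad/s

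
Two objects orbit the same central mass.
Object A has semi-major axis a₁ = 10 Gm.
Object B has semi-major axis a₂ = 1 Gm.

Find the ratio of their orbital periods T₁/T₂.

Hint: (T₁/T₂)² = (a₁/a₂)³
a₁ = 10 Gm = 1 × 10^10 m
a₂ = 1 Gm = 1 × 10^9 m
a₁/a₂ = 10
T₁/T₂ = (a₁/a₂)^(3/2) = (10)^1.5 = 31.6228

Final answer: T₁/T₂ = 31.62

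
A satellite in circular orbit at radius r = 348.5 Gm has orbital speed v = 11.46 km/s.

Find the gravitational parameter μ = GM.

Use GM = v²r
r = 348.5 Gm = 3.485 × 10^11 m
v = 11.46 km/s = 11460 m/s
v² = 1.31332 × 10^8 m²/s²
GM = v²r = 1.31332 × 10^8 × 3.485 × 10^11 = 4.57691 × 10^19 m³/s²
GM ≈ 4.577 × 10^19 m³/s²

Final answer: GM = 4.577 × 10^19 m³/s²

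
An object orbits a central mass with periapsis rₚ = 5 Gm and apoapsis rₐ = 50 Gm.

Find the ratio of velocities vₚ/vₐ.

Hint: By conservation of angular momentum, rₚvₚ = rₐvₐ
rₚ = 5 Gm = 5 × 10^9 m
rₐ = 50 Gm = 5 × 10^10 m
rₚvₚ = rₐvₐ  ⇒  vₚ/vₐ = rₐ/rₚ
vₚ/vₐ = (5 × 10^10) / (5 × 10^9) = 10

Final answer: vₚ/vₐ = 10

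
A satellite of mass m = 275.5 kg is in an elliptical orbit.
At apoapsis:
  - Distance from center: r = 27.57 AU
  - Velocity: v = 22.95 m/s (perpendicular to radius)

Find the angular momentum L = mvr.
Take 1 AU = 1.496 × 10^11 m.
r = 27.57 AU = 4.12447 × 10^12 m
v = 22.95 m/s
vr = 22.95 × 4.12447 × 10^12 = 9.46566 × 10^13 m²/s
L = m × vr = 275.5 × 9.46566 × 10^13 = 2.60779 × 10^16 kg·m²/s ≈ 2.608 × 10^16 kg·m²/s

Final answer: L = 2.608 × 10^16 kg·m²/s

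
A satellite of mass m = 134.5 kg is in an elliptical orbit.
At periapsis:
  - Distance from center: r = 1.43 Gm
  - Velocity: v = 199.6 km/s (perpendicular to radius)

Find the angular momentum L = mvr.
r = 1.43 Gm = 1.43 × 10^9 m
v = 199.6 km/s = 199600 m/s
vr = 199600 × 1.43 × 10^9 = 2.85428 × 10^14 m²/s
L = m × vr = 134.5 × 2.85428 × 10^14 = 3.83901 × 10^16 kg·m²/s ≈ 3.839 × 10^16 kg·m²/s

Final answer: L = 3.839 × 10^16 kg·m²/s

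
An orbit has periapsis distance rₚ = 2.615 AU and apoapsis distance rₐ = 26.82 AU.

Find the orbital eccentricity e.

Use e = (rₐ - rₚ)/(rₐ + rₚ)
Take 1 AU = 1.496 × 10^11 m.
rₚ = 2.615 AU = 3.91204 × 10^11 m
rₐ = 26.82 AU = 4.01227 × 10^12 m
rₐ − rₚ = 3.62107 × 10^12 m
rₐ + rₚ = 4.40348 × 10^12 m
e = (rₐ − rₚ)/(rₐ + rₚ) = 0.82232

Final answer: e = 0.8223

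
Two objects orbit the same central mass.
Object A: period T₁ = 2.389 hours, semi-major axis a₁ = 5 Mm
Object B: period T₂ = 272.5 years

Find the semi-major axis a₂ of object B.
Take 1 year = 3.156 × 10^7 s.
T₁ = 2.389 hours = 8600.4 s
T₂ = 272.5 years = 8.6001 × 10^9 s
a₁ = 5 Mm = 5 × 10^6 m
Kepler's third law: (T₂/T₁)² = (a₂/a₁)³  ⇒  a₂ = a₁ (T₂/T₁)^(2/3)
T₂/T₁ = 999965
(T₂/T₁)^(2/3) = 9999.77
a₂ = 5 × 10^6 m × 9999.77 = 4.99988 × 10^10 m ≈ 50 Gm

Final answer: a₂ = 50 Gm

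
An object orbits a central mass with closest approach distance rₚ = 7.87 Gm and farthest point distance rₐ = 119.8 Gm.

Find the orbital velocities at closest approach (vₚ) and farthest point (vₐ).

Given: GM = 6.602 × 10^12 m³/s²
rₚ = 7.87 Gm = 7.87 × 10^9 m
rₐ = 119.8 Gm = 1.198 × 10^11 m
GM = 6.602 × 10^12 m³/s²
a = (rₚ + rₐ)/2 = 6.3835 × 10^10 m
Vis-viva: v² = GM (2/r − 1/a)
vₚ² = 6.602 × 10^12 × (2.5413 × 10^-10 − 1.56654 × 10^-11) = 1574.34 m²/s²
vₚ = 39.678 m/s ≈ 39.68 m/s
vₐ² = 6.602 × 10^12 × (1.66945 × 10^-11 − 1.56654 × 10^-11) = 6.79414 m²/s²
vₐ = 2.60656 m/s ≈ 2.607 m/s

Final answer: vₚ = 39.68 m/s, vₐ = 2.607 m/s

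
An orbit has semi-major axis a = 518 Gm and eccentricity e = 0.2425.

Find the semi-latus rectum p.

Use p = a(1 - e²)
a = 518 Gm = 5.18 × 10^11 m
e = 0.2425,  e² = 0.0588062,  1 − e² = 0.941194
p = a(1 − e²) = 5.18 × 10^11 m × 0.941194 = 4.87538 × 10^11 m ≈ 487.5 Gm

Final answer: p = 487.5 Gm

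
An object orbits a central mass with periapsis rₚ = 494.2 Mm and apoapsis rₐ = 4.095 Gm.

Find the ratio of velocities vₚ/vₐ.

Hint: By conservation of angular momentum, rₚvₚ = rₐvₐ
rₚ = 494.2 Mm = 4.942 × 10^8 m
rₐ = 4.095 Gm = 4.095 × 10^9 m
rₚvₚ = rₐvₐ  ⇒  vₚ/vₐ = rₐ/rₚ
vₚ/vₐ = (4.095 × 10^9) / (4.942 × 10^8) = 8.28612

Final answer: vₚ/vₐ = 8.286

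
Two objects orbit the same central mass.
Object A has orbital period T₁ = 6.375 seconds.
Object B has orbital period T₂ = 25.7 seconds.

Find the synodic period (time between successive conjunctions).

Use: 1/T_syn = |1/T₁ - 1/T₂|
T₁ = 6.375 seconds
T₂ = 25.7 seconds
1/T₁ = 0.156863 s⁻¹
1/T₂ = 0.0389105 s⁻¹
|1/T₁ − 1/T₂| = 0.117952 s⁻¹
T_syn = 1 / |1/T₁ − 1/T₂| = 8.47801 s ≈ 8.478 seconds

Final answer: T_syn = 8.478 seconds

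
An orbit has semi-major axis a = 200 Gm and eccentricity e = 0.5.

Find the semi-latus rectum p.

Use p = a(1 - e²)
a = 200 Gm = 2 × 10^11 m
e = 0.5,  e² = 0.25,  1 − e² = 0.75
p = a(1 − e²) = 2 × 10^11 m × 0.75 = 1.5 × 10^11 m ≈ 150 Gm

Final answer: p = 150 Gm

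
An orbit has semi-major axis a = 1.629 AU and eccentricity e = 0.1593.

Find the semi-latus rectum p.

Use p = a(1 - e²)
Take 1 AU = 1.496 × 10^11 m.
a = 1.629 AU = 2.43698 × 10^11 m
e = 0.1593,  e² = 0.0253765,  1 − e² = 0.974624
p = a(1 − e²) = 2.43698 × 10^11 m × 0.974624 = 2.37514 × 10^11 m ≈ 1.588 AU

Final answer: p = 1.588 AU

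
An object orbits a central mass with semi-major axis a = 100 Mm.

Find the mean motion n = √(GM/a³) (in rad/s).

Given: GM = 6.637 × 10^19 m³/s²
a = 100 Mm = 1 × 10^8 m
GM = 6.637 × 10^19 m³/s²
a³ = 1 × 10^24 m³
GM/a³ = (6.637 × 10^19) / (1 × 10^24) = 6.637 × 10^-5 s⁻²
n = √(GM/a³) = 0.00814678 rad/s ≈ 0.008147 rad/s

Final answer: n = 0.008147 rad/s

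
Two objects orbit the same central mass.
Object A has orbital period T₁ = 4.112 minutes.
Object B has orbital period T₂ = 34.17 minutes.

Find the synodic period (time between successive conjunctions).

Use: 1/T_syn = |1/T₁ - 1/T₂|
T₁ = 4.112 minutes = 246.72 s
T₂ = 34.17 minutes = 2050.2 s
1/T₁ = 0.00405318 s⁻¹
1/T₂ = 0.000487757 s⁻¹
|1/T₁ − 1/T₂| = 0.00356542 s⁻¹
T_syn = 1 / |1/T₁ − 1/T₂| = 280.472 s ≈ 4.675 minutes

Final answer: T_syn = 4.675 minutes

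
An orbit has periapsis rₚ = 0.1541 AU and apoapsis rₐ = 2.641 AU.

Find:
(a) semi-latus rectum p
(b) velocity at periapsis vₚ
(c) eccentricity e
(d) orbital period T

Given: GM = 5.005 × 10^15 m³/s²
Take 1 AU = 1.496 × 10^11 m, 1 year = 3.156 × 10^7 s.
rₚ = 0.1541 AU = 2.30534 × 10^10 m
rₐ = 2.641 AU = 3.95094 × 10^11 m
GM = 5.005 × 10^15 m³/s²
a = (rₚ + rₐ)/2 = 2.09073 × 10^11 m
e = (rₐ − rₚ)/(rₐ + rₚ) = (3.7204 × 10^11) / (4.18147 × 10^11) = 0.889736
(a) 1 − e² = 0.208371;  p = a(1 − e²) = 2.09073 × 10^11 × 0.208371 = 4.35648 × 10^10 m ≈ 0.2912 AU
(b) vₚ² = GM (2/rₚ − 1/a) = 5.005 × 10^15 × (8.67552 × 10^-11 − 4.78301 × 10^-12) = 410271 m²/s²;  vₚ = 640.524 m/s ≈ 0.1351 AU/year
(c) e = 0.889736 ≈ 0.8897
(d) a³ = 9.13896 × 10^33 m³;  T = 2π √(a³/GM) = 2π × 1.35128 × 10^9 s = 8.49036 × 10^9 s ≈ 269 years

Final answer:
(a) semi-latus rectum p = 0.2912 AU
(b) velocity at periapsis vₚ = 0.1351 AU/year
(c) eccentricity e = 0.8897
(d) orbital period T = 269 years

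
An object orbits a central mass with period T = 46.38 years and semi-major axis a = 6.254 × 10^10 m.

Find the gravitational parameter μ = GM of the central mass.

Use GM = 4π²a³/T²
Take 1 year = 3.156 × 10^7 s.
T = 46.38 years = 1.46375 × 10^9 s
a = 6.254 × 10^10 m
a³ = 2.4461 × 10^32 m³
T² = 2.14257 × 10^18 s²
GM = 4π² × (2.4461 × 10^32) / (2.14257 × 10^18) = 4.50711 × 10^15 m³/s²
GM ≈ 4.507 × 10^15 m³/s²

Final answer: GM = 4.507 × 10^15 m³/s²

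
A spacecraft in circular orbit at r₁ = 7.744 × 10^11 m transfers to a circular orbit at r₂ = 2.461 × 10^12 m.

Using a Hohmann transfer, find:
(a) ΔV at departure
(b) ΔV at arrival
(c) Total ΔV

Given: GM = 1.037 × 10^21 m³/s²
r₁ = 7.744 × 10^11 m
r₂ = 2.461 × 10^12 m
GM = 1.037 × 10^21 m³/s²
Transfer ellipse: a_t = (r₁ + r₂)/2 = 1.6177 × 10^12 m
Circular speed at r₁: v₁ = √(GM/r₁) = 36593.7 m/s
Transfer speed at r₁ (periapsis): v₁ₜ = √(GM(2/r₁ − 1/a_t)) = 45135 m/s
(a) ΔV₁ = v₁ₜ − v₁ = 8541.28 m/s ≈ 8.541 km/s
Circular speed at r₂: v₂ = √(GM/r₂) = 20527.4 m/s
Transfer speed at r₂ (apoapsis): v₂ₜ = √(GM(2/r₂ − 1/a_t)) = 14202.6 m/s
(b) ΔV₂ = v₂ − v₂ₜ = 6324.8 m/s ≈ 6.325 km/s
(c) ΔV_total = ΔV₁ + ΔV₂ = 14866.1 m/s ≈ 14.87 km/s

Final answer:
(a) ΔV₁ = 8.541 km/s
(b) ΔV₂ = 6.325 km/s
(c) ΔV_total = 14.87 km/s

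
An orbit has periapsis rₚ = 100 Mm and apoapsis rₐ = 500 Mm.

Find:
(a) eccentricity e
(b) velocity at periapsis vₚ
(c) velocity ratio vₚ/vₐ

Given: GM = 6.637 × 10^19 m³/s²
rₚ = 100 Mm = 1 × 10^8 m
rₐ = 500 Mm = 5 × 10^8 m
GM = 6.637 × 10^19 m³/s²
a = (rₚ + rₐ)/2 = 3 × 10^8 m
e = (rₐ − rₚ)/(rₐ + rₚ) = (4 × 10^8) / (6 × 10^8) = 0.666667
(a) e = 0.666667 ≈ 0.6667
(b) vₚ² = GM (2/rₚ − 1/a) = 6.637 × 10^19 × (2 × 10^-8 − 3.33333 × 10^-9) = 1.10617 × 10^12 m²/s²;  vₚ = 1.05174 × 10^6 m/s ≈ 1052 km/s
(c) vₚ/vₐ = rₐ/rₚ (angular momentum) = (5 × 10^8) / (1 × 10^8) = 5 ≈ 5

Final answer:
(a) eccentricity e = 0.6667
(b) velocity at periapsis vₚ = 1052 km/s
(c) velocity ratio vₚ/vₐ = 5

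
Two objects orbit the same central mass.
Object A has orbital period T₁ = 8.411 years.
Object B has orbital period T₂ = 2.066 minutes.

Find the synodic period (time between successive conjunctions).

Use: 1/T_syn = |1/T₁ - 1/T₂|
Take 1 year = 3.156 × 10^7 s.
T₁ = 8.411 years = 2.65451 × 10^8 s
T₂ = 2.066 minutes = 123.96 s
1/T₁ = 3.76717 × 10^-9 s⁻¹
1/T₂ = 0.00806712 s⁻¹
|1/T₁ − 1/T₂| = 0.00806711 s⁻¹
T_syn = 1 / |1/T₁ − 1/T₂| = 123.96 s ≈ 2.066 minutes

Final answer: T_syn = 2.066 minutes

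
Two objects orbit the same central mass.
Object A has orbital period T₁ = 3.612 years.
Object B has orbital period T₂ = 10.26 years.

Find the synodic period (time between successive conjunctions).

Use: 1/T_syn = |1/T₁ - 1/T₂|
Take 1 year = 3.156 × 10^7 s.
T₁ = 3.612 years = 1.13995 × 10^8 s
T₂ = 10.26 years = 3.23806 × 10^8 s
1/T₁ = 8.77234 × 10^-9 s⁻¹
1/T₂ = 3.08827 × 10^-9 s⁻¹
|1/T₁ − 1/T₂| = 5.68406 × 10^-9 s⁻¹
T_syn = 1 / |1/T₁ − 1/T₂| = 1.7593 × 10^8 s ≈ 5.574 years

Final answer: T_syn = 5.574 years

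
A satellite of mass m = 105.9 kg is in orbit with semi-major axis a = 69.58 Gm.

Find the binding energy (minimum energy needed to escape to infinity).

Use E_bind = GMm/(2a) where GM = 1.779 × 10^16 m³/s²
a = 69.58 Gm = 6.958 × 10^10 m
GM = 1.779 × 10^16 m³/s²
m = 105.9 kg
GMm = 1.779 × 10^16 × 105.9 = 1.88396 × 10^18 m³·kg/s²
2a = 1.3916 × 10^11 m
E_bind = GMm/(2a) = 1.35381 × 10^7 J ≈ 13.54 MJ

Final answer: 13.54 MJ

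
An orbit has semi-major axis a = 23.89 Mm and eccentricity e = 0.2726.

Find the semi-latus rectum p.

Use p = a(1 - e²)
a = 23.89 Mm = 2.389 × 10^7 m
e = 0.2726,  e² = 0.0743108,  1 − e² = 0.925689
p = a(1 − e²) = 2.389 × 10^7 m × 0.925689 = 2.21147 × 10^7 m ≈ 22.11 Mm

Final answer: p = 22.11 Mm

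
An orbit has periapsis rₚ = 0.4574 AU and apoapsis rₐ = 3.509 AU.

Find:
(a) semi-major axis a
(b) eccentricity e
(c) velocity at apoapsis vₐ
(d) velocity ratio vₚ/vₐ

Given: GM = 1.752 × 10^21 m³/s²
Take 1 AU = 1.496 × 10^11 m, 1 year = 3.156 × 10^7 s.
rₚ = 0.4574 AU = 6.8427 × 10^10 m
rₐ = 3.509 AU = 5.24946 × 10^11 m
GM = 1.752 × 10^21 m³/s²
a = (rₚ + rₐ)/2 = 2.96687 × 10^11 m
e = (rₐ − rₚ)/(rₐ + rₚ) = (4.56519 × 10^11) / (5.93373 × 10^11) = 0.769363
(a) a = 2.96687 × 10^11 m ≈ 1.983 AU
(b) e = 0.769363 ≈ 0.7694
(c) vₐ² = GM (2/rₐ − 1/a) = 1.752 × 10^21 × (3.80991 × 10^-12 − 3.37056 × 10^-12) = 7.69748 × 10^8 m²/s²;  vₐ = 27744.3 m/s ≈ 5.853 AU/year
(d) vₚ/vₐ = rₐ/rₚ (angular momentum) = (5.24946 × 10^11) / (6.8427 × 10^10) = 7.67162 ≈ 7.672

Final answer:
(a) semi-major axis a = 1.983 AU
(b) eccentricity e = 0.7694
(c) velocity at apoapsis vₐ = 5.853 AU/year
(d) velocity ratio vₚ/vₐ = 7.672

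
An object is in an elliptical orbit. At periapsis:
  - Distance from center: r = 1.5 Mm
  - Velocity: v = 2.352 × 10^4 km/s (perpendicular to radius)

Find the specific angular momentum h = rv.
r = 1.5 Mm = 1.5 × 10^6 m
v = 2.352 × 10^4 km/s = 2.352 × 10^7 m/s
h = rv = 1.5 × 10^6 × 2.352 × 10^7 = 3.528 × 10^13 m²/s ≈ 3.528 × 10^13 m²/s

Final answer: h = 3.528 × 10^13 m²/s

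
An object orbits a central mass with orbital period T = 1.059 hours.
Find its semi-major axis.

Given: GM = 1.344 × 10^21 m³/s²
T = 1.059 hours = 3812.4 s
GM = 1.344 × 10^21 m³/s²
Kepler's third law: a³ = GM T² / (4π²)
T² = 1.45344 × 10^7 s²
a³ = (1.344 × 10^21) × (1.45344 × 10^7) / (4π²) = 4.94808 × 10^26 m³
a = (a³)^(1/3) = 7.90944 × 10^8 m ≈ 7.909 × 10^8 m

Final answer: 7.909 × 10^8 m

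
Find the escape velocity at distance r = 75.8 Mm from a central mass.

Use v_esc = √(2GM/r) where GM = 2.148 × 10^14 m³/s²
r = 75.8 Mm = 7.58 × 10^7 m
GM = 2.148 × 10^14 m³/s²
2GM/r = 2 × (2.148 × 10^14) / (7.58 × 10^7) = 5.66755 × 10^6 m²/s²
v_esc = √(2GM/r) = 2380.66 m/s ≈ 2.381 km/s

Final answer: 2.381 km/s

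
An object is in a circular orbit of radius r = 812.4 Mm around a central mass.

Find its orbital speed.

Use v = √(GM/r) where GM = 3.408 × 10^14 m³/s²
r = 812.4 Mm = 8.124 × 10^8 m
GM = 3.408 × 10^14 m³/s²
GM/r = (3.408 × 10^14) / (8.124 × 10^8) = 419498 m²/s²
v = √(GM/r) = 647.686 m/s ≈ 647.7 m/s

Final answer: 647.7 m/s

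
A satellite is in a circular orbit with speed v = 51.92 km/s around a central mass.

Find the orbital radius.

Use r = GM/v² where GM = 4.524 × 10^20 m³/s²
v = 51.92 km/s = 51920 m/s
GM = 4.524 × 10^20 m³/s²
v² = 2.69569 × 10^9 m²/s²
r = GM/v² = (4.524 × 10^20) / (2.69569 × 10^9) = 1.67824 × 10^11 m ≈ 1.678 × 10^11 m

Final answer: 1.678 × 10^11 m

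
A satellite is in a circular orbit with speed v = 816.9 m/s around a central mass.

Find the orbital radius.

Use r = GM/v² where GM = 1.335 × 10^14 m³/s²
v = 816.9 m/s
GM = 1.335 × 10^14 m³/s²
v² = 667326 m²/s²
r = GM/v² = (1.335 × 10^14) / 667326 = 2.00052 × 10^8 m ≈ 200.1 Mm

Final answer: 200.1 Mm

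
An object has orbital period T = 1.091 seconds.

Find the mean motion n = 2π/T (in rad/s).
T = 1.091 seconds
n = 2π / 1.091 s = 5.75911 rad/s ≈ 5.759 rad/s

Final answer: n = 5.759 rad/s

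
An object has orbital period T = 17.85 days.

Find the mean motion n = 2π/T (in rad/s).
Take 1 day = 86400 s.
T = 17.85 days = 1.54224 × 10^6 s
n = 2π / (1.54224 × 10^6 s) = 4.07406 × 10^-6 rad/s ≈ 4.074 × 10^-6 rad/s

Final answer: n = 4.074 × 10^-6 rad/s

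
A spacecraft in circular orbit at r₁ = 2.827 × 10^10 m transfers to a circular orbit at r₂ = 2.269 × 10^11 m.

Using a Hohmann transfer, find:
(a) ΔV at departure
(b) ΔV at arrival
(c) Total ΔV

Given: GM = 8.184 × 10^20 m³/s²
r₁ = 2.827 × 10^10 m
r₂ = 2.269 × 10^11 m
GM = 8.184 × 10^20 m³/s²
Transfer ellipse: a_t = (r₁ + r₂)/2 = 1.27585 × 10^11 m
Circular speed at r₁: v₁ = √(GM/r₁) = 170145 m/s
Transfer speed at r₁ (periapsis): v₁ₜ = √(GM(2/r₁ − 1/a_t)) = 226901 m/s
(a) ΔV₁ = v₁ₜ − v₁ = 56756.2 m/s ≈ 56.76 km/s
Circular speed at r₂: v₂ = √(GM/r₂) = 60057.3 m/s
Transfer speed at r₂ (apoapsis): v₂ₜ = √(GM(2/r₂ − 1/a_t)) = 28270.2 m/s
(b) ΔV₂ = v₂ − v₂ₜ = 31787.1 m/s ≈ 31.79 km/s
(c) ΔV_total = ΔV₁ + ΔV₂ = 88543.3 m/s ≈ 88.54 km/s

Final answer:
(a) ΔV₁ = 56.76 km/s
(b) ΔV₂ = 31.79 km/s
(c) ΔV_total = 88.54 km/s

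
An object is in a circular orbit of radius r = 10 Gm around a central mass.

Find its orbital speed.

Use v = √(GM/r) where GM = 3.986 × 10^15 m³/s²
r = 10 Gm = 1 × 10^10 m
GM = 3.986 × 10^15 m³/s²
GM/r = (3.986 × 10^15) / (1 × 10^10) = 398600 m²/s²
v = √(GM/r) = 631.348 m/s ≈ 631.3 m/s

Final answer: 631.3 m/s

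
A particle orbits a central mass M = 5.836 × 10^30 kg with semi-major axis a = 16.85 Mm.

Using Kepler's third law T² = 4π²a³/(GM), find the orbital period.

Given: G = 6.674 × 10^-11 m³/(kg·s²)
M = 5.836 × 10^30 kg
GM = G × M = 6.674 × 10^-11 × 5.836 × 10^30 = 3.89495 × 10^20 m³/s²
a = 16.85 Mm = 1.685 × 10^7 m
a³ = 4.78409 × 10^21 m³
T = 2π √(a³/GM) = 2π √((4.78409 × 10^21) / (3.89495 × 10^20)) = 2π × 3.50469 s
T = 22.0206 s ≈ 22.02 seconds

Final answer: 22.02 seconds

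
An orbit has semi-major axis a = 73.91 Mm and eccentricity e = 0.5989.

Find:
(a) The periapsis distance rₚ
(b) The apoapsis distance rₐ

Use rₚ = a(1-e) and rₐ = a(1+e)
a = 73.91 Mm = 7.391 × 10^7 m
e = 0.5989:  1 − e = 0.4011,  1 + e = 1.5989
(a) rₚ = a(1 − e) = 7.391 × 10^7 m × 0.4011 = 2.96453 × 10^7 m ≈ 29.65 Mm
(b) rₐ = a(1 + e) = 7.391 × 10^7 m × 1.5989 = 1.18175 × 10^8 m ≈ 118.2 Mm

Final answer:
(a) rₚ = 29.65 Mm
(b) rₐ = 118.2 Mm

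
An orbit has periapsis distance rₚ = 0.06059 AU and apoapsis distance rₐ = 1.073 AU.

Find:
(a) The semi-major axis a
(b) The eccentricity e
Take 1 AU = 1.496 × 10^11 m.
rₚ = 0.06059 AU = 9.06426 × 10^9 m
rₐ = 1.073 AU = 1.60521 × 10^11 m
(a) a = (rₚ + rₐ)/2 = 8.47925 × 10^10 m ≈ 0.5668 AU
(b) e = (rₐ − rₚ)/(rₐ + rₚ) = (1.51457 × 10^11) / (1.69585 × 10^11) = 0.893101

Final answer:
(a) a = 0.5668 AU
(b) e = 0.8931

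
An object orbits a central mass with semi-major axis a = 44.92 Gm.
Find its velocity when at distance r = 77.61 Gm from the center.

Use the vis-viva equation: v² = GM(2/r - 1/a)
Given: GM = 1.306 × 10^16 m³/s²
a = 44.92 Gm = 4.492 × 10^10 m
r = 77.61 Gm = 7.761 × 10^10 m
GM = 1.306 × 10^16 m³/s²
2/r − 1/a = 2.57699 × 10^-11 − 2.22618 × 10^-11 = 3.50808 × 10^-12 m⁻¹
v² = GM (2/r − 1/a) = 45815.5 m²/s²
v = 214.045 m/s ≈ 214 m/s

Final answer: 214 m/s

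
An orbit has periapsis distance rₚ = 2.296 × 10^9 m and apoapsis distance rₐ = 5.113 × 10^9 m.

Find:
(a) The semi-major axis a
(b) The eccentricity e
rₚ = 2.296 × 10^9 m
rₐ = 5.113 × 10^9 m
(a) a = (rₚ + rₐ)/2 = 3.7045 × 10^9 m ≈ 3.704 × 10^9 m
(b) e = (rₐ − rₚ)/(rₐ + rₚ) = (2.817 × 10^9) / (7.409 × 10^9) = 0.380213

Final answer:
(a) a = 3.704 × 10^9 m
(b) e = 0.3802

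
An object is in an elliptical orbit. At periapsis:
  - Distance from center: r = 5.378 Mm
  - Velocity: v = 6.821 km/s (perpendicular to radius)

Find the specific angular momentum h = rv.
r = 5.378 Mm = 5.378 × 10^6 m
v = 6.821 km/s = 6821 m/s
h = rv = 5.378 × 10^6 × 6821 = 3.66833 × 10^10 m²/s ≈ 3.668 × 10^10 m²/s

Final answer: h = 3.668 × 10^10 m²/s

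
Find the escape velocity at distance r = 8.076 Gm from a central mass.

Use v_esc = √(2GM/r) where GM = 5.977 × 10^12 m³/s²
r = 8.076 Gm = 8.076 × 10^9 m
GM = 5.977 × 10^12 m³/s²
2GM/r = 2 × (5.977 × 10^12) / (8.076 × 10^9) = 1480.19 m²/s²
v_esc = √(2GM/r) = 38.4732 m/s ≈ 38.47 m/s

Final answer: 38.47 m/s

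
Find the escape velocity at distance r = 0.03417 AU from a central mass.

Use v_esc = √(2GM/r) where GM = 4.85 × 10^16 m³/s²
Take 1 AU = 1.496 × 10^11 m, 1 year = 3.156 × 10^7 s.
r = 0.03417 AU = 5.11183 × 10^9 m
GM = 4.85 × 10^16 m³/s²
2GM/r = 2 × (4.85 × 10^16) / (5.11183 × 10^9) = 1.89756 × 10^7 m²/s²
v_esc = √(2GM/r) = 4356.1 m/s ≈ 0.919 AU/year

Final answer: 0.919 AU/year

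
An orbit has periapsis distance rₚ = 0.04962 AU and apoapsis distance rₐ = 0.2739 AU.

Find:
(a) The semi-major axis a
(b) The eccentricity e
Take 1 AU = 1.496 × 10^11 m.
rₚ = 0.04962 AU = 7.42315 × 10^9 m
rₐ = 0.2739 AU = 4.09754 × 10^10 m
(a) a = (rₚ + rₐ)/2 = 2.41993 × 10^10 m ≈ 0.1618 AU
(b) e = (rₐ − rₚ)/(rₐ + rₚ) = (3.35523 × 10^10) / (4.83986 × 10^10) = 0.693249

Final answer:
(a) a = 0.1618 AU
(b) e = 0.6932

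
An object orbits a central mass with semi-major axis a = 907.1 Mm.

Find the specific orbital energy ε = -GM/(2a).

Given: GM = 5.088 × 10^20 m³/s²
a = 907.1 Mm = 9.071 × 10^8 m
GM = 5.088 × 10^20 m³/s²
2a = 1.8142 × 10^9 m
ε = −GM/(2a) = -2.80454 × 10^11 J/kg ≈ -280.5 GJ/kg

Final answer: -280.5 GJ/kg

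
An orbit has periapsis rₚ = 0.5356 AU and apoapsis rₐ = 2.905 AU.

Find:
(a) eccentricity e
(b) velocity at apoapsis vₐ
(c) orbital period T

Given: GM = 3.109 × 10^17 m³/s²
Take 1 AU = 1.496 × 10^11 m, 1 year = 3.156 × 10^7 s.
rₚ = 0.5356 AU = 8.01258 × 10^10 m
rₐ = 2.905 AU = 4.34588 × 10^11 m
GM = 3.109 × 10^17 m³/s²
a = (rₚ + rₐ)/2 = 2.57357 × 10^11 m
e = (rₐ − rₚ)/(rₐ + rₚ) = (3.54462 × 10^11) / (5.14714 × 10^11) = 0.688659
(a) e = 0.688659 ≈ 0.6887
(b) vₐ² = GM (2/rₐ − 1/a) = 3.109 × 10^17 × (4.60206 × 10^-12 − 3.88565 × 10^-12) = 222730 m²/s²;  vₐ = 471.943 m/s ≈ 471.9 m/s
(c) a³ = 1.70454 × 10^34 m³;  T = 2π √(a³/GM) = 2π × 2.3415 × 10^8 s = 1.4712 × 10^9 s ≈ 46.62 years

Final answer:
(a) eccentricity e = 0.6887
(b) velocity at apoapsis vₐ = 471.9 m/s
(c) orbital period T = 46.62 years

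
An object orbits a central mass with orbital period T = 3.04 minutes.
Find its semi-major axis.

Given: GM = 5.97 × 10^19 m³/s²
T = 3.04 minutes = 182.4 s
GM = 5.97 × 10^19 m³/s²
Kepler's third law: a³ = GM T² / (4π²)
T² = 33269.8 s²
a³ = (5.97 × 10^19) × 33269.8 / (4π²) = 5.03112 × 10^22 m³
a = (a³)^(1/3) = 3.69166 × 10^7 m ≈ 3.692 × 10^7 m

Final answer: 3.692 × 10^7 m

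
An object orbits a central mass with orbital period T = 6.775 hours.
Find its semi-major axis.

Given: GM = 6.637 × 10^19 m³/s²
T = 6.775 hours = 24390 s
GM = 6.637 × 10^19 m³/s²
Kepler's third law: a³ = GM T² / (4π²)
T² = 5.94872 × 10^8 s²
a³ = (6.637 × 10^19) × (5.94872 × 10^8) / (4π²) = 1.00008 × 10^27 m³
a = (a³)^(1/3) = 1.00003 × 10^9 m ≈ 1 Gm

Final answer: 1 Gm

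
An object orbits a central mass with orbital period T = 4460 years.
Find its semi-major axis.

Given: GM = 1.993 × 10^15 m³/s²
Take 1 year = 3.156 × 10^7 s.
T = 4460 years = 1.40758 × 10^11 s
GM = 1.993 × 10^15 m³/s²
Kepler's third law: a³ = GM T² / (4π²)
T² = 1.98127 × 10^22 s²
a³ = (1.993 × 10^15) × (1.98127 × 10^22) / (4π²) = 1.00021 × 10^36 m³
a = (a³)^(1/3) = 1.00007 × 10^12 m ≈ 1 Tm

Final answer: 1 Tm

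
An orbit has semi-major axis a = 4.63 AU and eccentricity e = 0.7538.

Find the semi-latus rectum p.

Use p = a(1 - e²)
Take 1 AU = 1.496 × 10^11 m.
a = 4.63 AU = 6.92648 × 10^11 m
e = 0.7538,  e² = 0.568214,  1 − e² = 0.431786
p = a(1 − e²) = 6.92648 × 10^11 m × 0.431786 = 2.99075 × 10^11 m ≈ 1.999 AU

Final answer: p = 1.999 AU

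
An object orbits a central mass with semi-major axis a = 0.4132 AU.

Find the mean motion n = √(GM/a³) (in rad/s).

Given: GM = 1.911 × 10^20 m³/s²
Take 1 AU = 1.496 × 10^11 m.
a = 0.4132 AU = 6.18147 × 10^10 m
GM = 1.911 × 10^20 m³/s²
a³ = 2.36198 × 10^32 m³
GM/a³ = (1.911 × 10^20) / (2.36198 × 10^32) = 8.09068 × 10^-13 s⁻²
n = √(GM/a³) = 8.99482 × 10^-7 rad/s ≈ 8.995 × 10^-7 rad/s

Final answer: n = 8.995 × 10^-7 rad/s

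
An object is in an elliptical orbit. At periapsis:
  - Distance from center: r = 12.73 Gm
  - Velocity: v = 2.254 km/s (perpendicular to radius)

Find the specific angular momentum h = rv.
r = 12.73 Gm = 1.273 × 10^10 m
v = 2.254 km/s = 2254 m/s
h = rv = 1.273 × 10^10 × 2254 = 2.86934 × 10^13 m²/s ≈ 2.869 × 10^13 m²/s

Final answer: h = 2.869 × 10^13 m²/s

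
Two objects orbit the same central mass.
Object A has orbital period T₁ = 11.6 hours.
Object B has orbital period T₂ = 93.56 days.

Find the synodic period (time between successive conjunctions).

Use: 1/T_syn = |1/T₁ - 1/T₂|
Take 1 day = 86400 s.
T₁ = 11.6 hours = 41760 s
T₂ = 93.56 days = 8.08358 × 10^6 s
1/T₁ = 2.39464 × 10^-5 s⁻¹
1/T₂ = 1.23708 × 10^-7 s⁻¹
|1/T₁ − 1/T₂| = 2.38227 × 10^-5 s⁻¹
T_syn = 1 / |1/T₁ − 1/T₂| = 41976.9 s ≈ 11.66 hours

Final answer: T_syn = 11.66 hours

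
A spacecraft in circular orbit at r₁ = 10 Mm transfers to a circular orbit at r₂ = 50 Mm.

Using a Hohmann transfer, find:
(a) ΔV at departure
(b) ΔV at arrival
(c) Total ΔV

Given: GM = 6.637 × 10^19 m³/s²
r₁ = 10 Mm = 1 × 10^7 m
r₂ = 50 Mm = 5 × 10^7 m
GM = 6.637 × 10^19 m³/s²
Transfer ellipse: a_t = (r₁ + r₂)/2 = 3 × 10^7 m
Circular speed at r₁: v₁ = √(GM/r₁) = 2.57624 × 10^6 m/s
Transfer speed at r₁ (periapsis): v₁ₜ = √(GM(2/r₁ − 1/a_t)) = 3.32591 × 10^6 m/s
(a) ΔV₁ = v₁ₜ − v₁ = 749671 m/s ≈ 749.7 km/s
Circular speed at r₂: v₂ = √(GM/r₂) = 1.15213 × 10^6 m/s
Transfer speed at r₂ (apoapsis): v₂ₜ = √(GM(2/r₂ − 1/a_t)) = 665182 m/s
(b) ΔV₂ = v₂ − v₂ₜ = 486947 m/s ≈ 486.9 km/s
(c) ΔV_total = ΔV₁ + ΔV₂ = 1.23662 × 10^6 m/s ≈ 1237 km/s

Final answer:
(a) ΔV₁ = 749.7 km/s
(b) ΔV₂ = 486.9 km/s
(c) ΔV_total = 1237 km/s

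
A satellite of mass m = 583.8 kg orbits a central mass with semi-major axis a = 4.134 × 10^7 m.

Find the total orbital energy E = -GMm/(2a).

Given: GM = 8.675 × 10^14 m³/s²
a = 4.134 × 10^7 m
GM = 8.675 × 10^14 m³/s²
2a = 8.268 × 10^7 m
GMm = 8.675 × 10^14 × 583.8 = 5.06447 × 10^17 m³·kg/s²
E = −GMm/(2a) = -6.12538 × 10^9 J ≈ -6.125 GJ

Final answer: -6.125 GJ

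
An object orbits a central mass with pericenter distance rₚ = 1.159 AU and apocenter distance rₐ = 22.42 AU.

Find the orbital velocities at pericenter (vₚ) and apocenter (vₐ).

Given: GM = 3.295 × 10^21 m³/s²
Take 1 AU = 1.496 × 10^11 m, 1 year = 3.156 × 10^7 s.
rₚ = 1.159 AU = 1.73386 × 10^11 m
rₐ = 22.42 AU = 3.35403 × 10^12 m
GM = 3.295 × 10^21 m³/s²
a = (rₚ + rₐ)/2 = 1.76371 × 10^12 m
Vis-viva: v² = GM (2/r − 1/a)
vₚ² = 3.295 × 10^21 × (1.15349 × 10^-11 − 5.66987 × 10^-13) = 3.61394 × 10^10 m²/s²
vₚ = 190104 m/s ≈ 40.1 AU/year
vₐ² = 3.295 × 10^21 × (5.96297 × 10^-13 − 5.66987 × 10^-13) = 9.65776 × 10^7 m²/s²
vₐ = 9827.39 m/s ≈ 2.073 AU/year

Final answer: vₚ = 40.1 AU/year, vₐ = 2.073 AU/year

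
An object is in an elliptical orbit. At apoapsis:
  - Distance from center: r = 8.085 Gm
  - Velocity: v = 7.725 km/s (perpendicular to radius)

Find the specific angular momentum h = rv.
r = 8.085 Gm = 8.085 × 10^9 m
v = 7.725 km/s = 7725 m/s
h = rv = 8.085 × 10^9 × 7725 = 6.24566 × 10^13 m²/s ≈ 6.246 × 10^13 m²/s

Final answer: h = 6.246 × 10^13 m²/s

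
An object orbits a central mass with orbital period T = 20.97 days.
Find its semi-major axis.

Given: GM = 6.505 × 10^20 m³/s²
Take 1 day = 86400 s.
T = 20.97 days = 1.81181 × 10^6 s
GM = 6.505 × 10^20 m³/s²
Kepler's third law: a³ = GM T² / (4π²)
T² = 3.28265 × 10^12 s²
a³ = (6.505 × 10^20) × (3.28265 × 10^12) / (4π²) = 5.40894 × 10^31 m³
a = (a³)^(1/3) = 3.78185 × 10^10 m ≈ 37.82 Gm

Final answer: 37.82 Gm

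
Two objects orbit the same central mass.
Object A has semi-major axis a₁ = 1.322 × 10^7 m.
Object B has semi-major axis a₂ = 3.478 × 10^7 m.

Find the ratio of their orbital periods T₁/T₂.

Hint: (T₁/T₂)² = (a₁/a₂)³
a₁ = 1.322 × 10^7 m
a₂ = 3.478 × 10^7 m
a₁/a₂ = 0.380104
T₁/T₂ = (a₁/a₂)^(3/2) = (0.380104)^1.5 = 0.234343

Final answer: T₁/T₂ = 0.2343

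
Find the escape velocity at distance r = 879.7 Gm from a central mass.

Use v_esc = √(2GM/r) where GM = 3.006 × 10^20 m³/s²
r = 879.7 Gm = 8.797 × 10^11 m
GM = 3.006 × 10^20 m³/s²
2GM/r = 2 × (3.006 × 10^20) / (8.797 × 10^11) = 6.83415 × 10^8 m²/s²
v_esc = √(2GM/r) = 26142.2 m/s ≈ 26.14 km/s

Final answer: 26.14 km/s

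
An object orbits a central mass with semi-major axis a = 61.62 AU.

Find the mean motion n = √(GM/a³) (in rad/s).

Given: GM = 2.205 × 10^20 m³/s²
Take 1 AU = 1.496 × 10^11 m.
a = 61.62 AU = 9.21835 × 10^12 m
GM = 2.205 × 10^20 m³/s²
a³ = 7.83357 × 10^38 m³
GM/a³ = (2.205 × 10^20) / (7.83357 × 10^38) = 2.81481 × 10^-19 s⁻²
n = √(GM/a³) = 5.30548 × 10^-10 rad/s ≈ 5.305 × 10^-10 rad/s

Final answer: n = 5.305 × 10^-10 rad/s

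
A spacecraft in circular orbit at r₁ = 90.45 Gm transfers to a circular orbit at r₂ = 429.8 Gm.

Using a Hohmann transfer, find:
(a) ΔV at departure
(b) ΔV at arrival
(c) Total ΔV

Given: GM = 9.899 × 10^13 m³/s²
r₁ = 90.45 Gm = 9.045 × 10^10 m
r₂ = 429.8 Gm = 4.298 × 10^11 m
GM = 9.899 × 10^13 m³/s²
Transfer ellipse: a_t = (r₁ + r₂)/2 = 2.60125 × 10^11 m
Circular speed at r₁: v₁ = √(GM/r₁) = 33.082 m/s
Transfer speed at r₁ (periapsis): v₁ₜ = √(GM(2/r₁ − 1/a_t)) = 42.5239 m/s
(a) ΔV₁ = v₁ₜ − v₁ = 9.44197 m/s ≈ 9.442 m/s
Circular speed at r₂: v₂ = √(GM/r₂) = 15.1762 m/s
Transfer speed at r₂ (apoapsis): v₂ₜ = √(GM(2/r₂ − 1/a_t)) = 8.94902 m/s
(b) ΔV₂ = v₂ − v₂ₜ = 6.22716 m/s ≈ 6.227 m/s
(c) ΔV_total = ΔV₁ + ΔV₂ = 15.6691 m/s ≈ 15.67 m/s

Final answer:
(a) ΔV₁ = 9.442 m/s
(b) ΔV₂ = 6.227 m/s
(c) ΔV_total = 15.67 m/s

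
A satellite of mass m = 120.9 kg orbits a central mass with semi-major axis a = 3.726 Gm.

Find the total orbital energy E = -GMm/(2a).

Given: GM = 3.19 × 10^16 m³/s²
a = 3.726 Gm = 3.726 × 10^9 m
GM = 3.19 × 10^16 m³/s²
2a = 7.452 × 10^9 m
GMm = 3.19 × 10^16 × 120.9 = 3.85671 × 10^18 m³·kg/s²
E = −GMm/(2a) = -5.1754 × 10^8 J ≈ -517.5 MJ

Final answer: -517.5 MJ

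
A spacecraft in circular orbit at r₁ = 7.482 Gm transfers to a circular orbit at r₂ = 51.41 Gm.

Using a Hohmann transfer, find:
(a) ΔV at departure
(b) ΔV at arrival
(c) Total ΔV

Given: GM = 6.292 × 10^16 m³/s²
r₁ = 7.482 Gm = 7.482 × 10^9 m
r₂ = 51.41 Gm = 5.141 × 10^10 m
GM = 6.292 × 10^16 m³/s²
Transfer ellipse: a_t = (r₁ + r₂)/2 = 2.9446 × 10^10 m
Circular speed at r₁: v₁ = √(GM/r₁) = 2899.92 m/s
Transfer speed at r₁ (periapsis): v₁ₜ = √(GM(2/r₁ − 1/a_t)) = 3831.74 m/s
(a) ΔV₁ = v₁ₜ − v₁ = 931.824 m/s ≈ 931.8 m/s
Circular speed at r₂: v₂ = √(GM/r₂) = 1106.29 m/s
Transfer speed at r₂ (apoapsis): v₂ₜ = √(GM(2/r₂ − 1/a_t)) = 557.656 m/s
(b) ΔV₂ = v₂ − v₂ₜ = 548.638 m/s ≈ 548.6 m/s
(c) ΔV_total = ΔV₁ + ΔV₂ = 1480.46 m/s ≈ 1.48 km/s

Final answer:
(a) ΔV₁ = 931.8 m/s
(b) ΔV₂ = 548.6 m/s
(c) ΔV_total = 1.48 km/s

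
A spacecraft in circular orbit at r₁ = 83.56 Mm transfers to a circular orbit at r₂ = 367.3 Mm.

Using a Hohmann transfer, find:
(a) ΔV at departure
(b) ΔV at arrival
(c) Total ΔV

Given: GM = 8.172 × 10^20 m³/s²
r₁ = 83.56 Mm = 8.356 × 10^7 m
r₂ = 367.3 Mm = 3.673 × 10^8 m
GM = 8.172 × 10^20 m³/s²
Transfer ellipse: a_t = (r₁ + r₂)/2 = 2.2543 × 10^8 m
Circular speed at r₁: v₁ = √(GM/r₁) = 3.12727 × 10^6 m/s
Transfer speed at r₁ (periapsis): v₁ₜ = √(GM(2/r₁ − 1/a_t)) = 3.99181 × 10^6 m/s
(a) ΔV₁ = v₁ₜ − v₁ = 864540 m/s ≈ 864.5 km/s
Circular speed at r₂: v₂ = √(GM/r₂) = 1.4916 × 10^6 m/s
Transfer speed at r₂ (apoapsis): v₂ₜ = √(GM(2/r₂ − 1/a_t)) = 908128 m/s
(b) ΔV₂ = v₂ − v₂ₜ = 583477 m/s ≈ 583.5 km/s
(c) ΔV_total = ΔV₁ + ΔV₂ = 1.44802 × 10^6 m/s ≈ 1448 km/s

Final answer:
(a) ΔV₁ = 864.5 km/s
(b) ΔV₂ = 583.5 km/s
(c) ΔV_total = 1448 km/s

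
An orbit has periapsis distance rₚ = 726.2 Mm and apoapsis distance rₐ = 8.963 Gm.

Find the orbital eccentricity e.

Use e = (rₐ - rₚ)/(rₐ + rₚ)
rₚ = 726.2 Mm = 7.262 × 10^8 m
rₐ = 8.963 Gm = 8.963 × 10^9 m
rₐ − rₚ = 8.2368 × 10^9 m
rₐ + rₚ = 9.6892 × 10^9 m
e = (rₐ − rₚ)/(rₐ + rₚ) = 0.850101

Final answer: e = 0.8501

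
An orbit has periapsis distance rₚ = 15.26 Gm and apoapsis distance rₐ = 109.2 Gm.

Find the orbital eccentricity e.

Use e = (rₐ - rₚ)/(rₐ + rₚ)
rₚ = 15.26 Gm = 1.526 × 10^10 m
rₐ = 109.2 Gm = 1.092 × 10^11 m
rₐ − rₚ = 9.394 × 10^10 m
rₐ + rₚ = 1.2446 × 10^11 m
e = (rₐ − rₚ)/(rₐ + rₚ) = 0.754781

Final answer: e = 0.7548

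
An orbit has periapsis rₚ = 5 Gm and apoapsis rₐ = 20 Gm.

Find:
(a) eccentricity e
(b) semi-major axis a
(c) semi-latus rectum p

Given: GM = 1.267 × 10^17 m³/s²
rₚ = 5 Gm = 5 × 10^9 m
rₐ = 20 Gm = 2 × 10^10 m
GM = 1.267 × 10^17 m³/s²
a = (rₚ + rₐ)/2 = 1.25 × 10^10 m
e = (rₐ − rₚ)/(rₐ + rₚ) = (1.5 × 10^10) / (2.5 × 10^10) = 0.6
(a) e = 0.6 ≈ 0.6
(b) a = 1.25 × 10^10 m ≈ 12.5 Gm
(c) 1 − e² = 0.64;  p = a(1 − e²) = 1.25 × 10^10 × 0.64 = 8 × 10^9 m ≈ 8 Gm

Final answer:
(a) eccentricity e = 0.6
(b) semi-major axis a = 12.5 Gm
(c) semi-latus rectum p = 8 Gm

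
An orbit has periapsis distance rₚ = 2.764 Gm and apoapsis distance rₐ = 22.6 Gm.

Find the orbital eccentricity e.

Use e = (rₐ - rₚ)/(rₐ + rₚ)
rₚ = 2.764 Gm = 2.764 × 10^9 m
rₐ = 22.6 Gm = 2.26 × 10^10 m
rₐ − rₚ = 1.9836 × 10^10 m
rₐ + rₚ = 2.5364 × 10^10 m
e = (rₐ − rₚ)/(rₐ + rₚ) = 0.782053

Final answer: e = 0.7821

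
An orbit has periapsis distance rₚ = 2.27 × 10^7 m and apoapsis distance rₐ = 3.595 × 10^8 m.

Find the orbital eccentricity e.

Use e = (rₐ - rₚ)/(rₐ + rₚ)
rₚ = 2.27 × 10^7 m
rₐ = 3.595 × 10^8 m
rₐ − rₚ = 3.368 × 10^8 m
rₐ + rₚ = 3.822 × 10^8 m
e = (rₐ − rₚ)/(rₐ + rₚ) = 0.881214

Final answer: e = 0.8812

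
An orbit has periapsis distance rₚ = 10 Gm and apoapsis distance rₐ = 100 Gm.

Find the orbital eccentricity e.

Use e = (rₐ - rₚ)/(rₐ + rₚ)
rₚ = 10 Gm = 1 × 10^10 m
rₐ = 100 Gm = 1 × 10^11 m
rₐ − rₚ = 9 × 10^10 m
rₐ + rₚ = 1.1 × 10^11 m
e = (rₐ − rₚ)/(rₐ + rₚ) = 0.818182

Final answer: e = 0.8182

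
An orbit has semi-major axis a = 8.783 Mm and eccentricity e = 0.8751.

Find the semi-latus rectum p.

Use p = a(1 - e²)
a = 8.783 Mm = 8.783 × 10^6 m
e = 0.8751,  e² = 0.7658,  1 − e² = 0.2342
p = a(1 − e²) = 8.783 × 10^6 m × 0.2342 = 2.05698 × 10^6 m ≈ 2.057 Mm

Final answer: p = 2.057 Mm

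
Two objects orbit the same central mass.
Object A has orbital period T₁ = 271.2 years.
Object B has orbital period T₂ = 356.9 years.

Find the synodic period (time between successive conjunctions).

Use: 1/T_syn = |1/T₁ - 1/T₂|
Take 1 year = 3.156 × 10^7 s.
T₁ = 271.2 years = 8.55907 × 10^9 s
T₂ = 356.9 years = 1.12638 × 10^10 s
1/T₁ = 1.16835 × 10^-10 s⁻¹
1/T₂ = 8.87803 × 10^-11 s⁻¹
|1/T₁ − 1/T₂| = 2.80548 × 10^-11 s⁻¹
T_syn = 1 / |1/T₁ − 1/T₂| = 3.56445 × 10^10 s ≈ 1129 years

Final answer: T_syn = 1129 years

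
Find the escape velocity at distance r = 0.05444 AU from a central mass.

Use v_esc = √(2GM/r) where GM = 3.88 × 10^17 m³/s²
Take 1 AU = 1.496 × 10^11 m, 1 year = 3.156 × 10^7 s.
r = 0.05444 AU = 8.14422 × 10^9 m
GM = 3.88 × 10^17 m³/s²
2GM/r = 2 × (3.88 × 10^17) / (8.14422 × 10^9) = 9.52823 × 10^7 m²/s²
v_esc = √(2GM/r) = 9761.26 m/s ≈ 2.059 AU/year

Final answer: 2.059 AU/year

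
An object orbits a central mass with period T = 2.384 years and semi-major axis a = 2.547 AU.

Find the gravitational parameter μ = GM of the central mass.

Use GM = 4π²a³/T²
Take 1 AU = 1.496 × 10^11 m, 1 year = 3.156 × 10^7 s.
T = 2.384 years = 7.5239 × 10^7 s
a = 2.547 AU = 3.81031 × 10^11 m
a³ = 5.53199 × 10^34 m³
T² = 5.66091 × 10^15 s²
GM = 4π² × (5.53199 × 10^34) / (5.66091 × 10^15) = 3.85793 × 10^20 m³/s²
GM ≈ 3.858 × 10^20 m³/s²

Final answer: GM = 3.858 × 10^20 m³/s²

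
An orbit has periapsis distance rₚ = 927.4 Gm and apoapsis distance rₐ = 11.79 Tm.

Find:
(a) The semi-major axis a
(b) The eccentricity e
rₚ = 927.4 Gm = 9.274 × 10^11 m
rₐ = 11.79 Tm = 1.179 × 10^13 m
(a) a = (rₚ + rₐ)/2 = 6.3587 × 10^12 m ≈ 6.359 Tm
(b) e = (rₐ − rₚ)/(rₐ + rₚ) = (1.08626 × 10^13) / (1.27174 × 10^13) = 0.854153

Final answer:
(a) a = 6.359 Tm
(b) e = 0.8542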